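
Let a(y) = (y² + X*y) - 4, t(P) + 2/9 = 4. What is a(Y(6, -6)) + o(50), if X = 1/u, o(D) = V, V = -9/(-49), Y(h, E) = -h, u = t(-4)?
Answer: 25486/833 ≈ 30.595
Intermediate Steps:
t(P) = 34/9 (t(P) = -2/9 + 4 = 34/9)
u = 34/9 ≈ 3.7778
V = 9/49 (V = -9*(-1/49) = 9/49 ≈ 0.18367)
o(D) = 9/49
X = 9/34 (X = 1/(34/9) = 9/34 ≈ 0.26471)
a(y) = -4 + y² + 9*y/34 (a(y) = (y² + 9*y/34) - 4 = -4 + y² + 9*y/34)
a(Y(6, -6)) + o(50) = (-4 + (-1*6)² + 9*(-1*6)/34) + 9/49 = (-4 + (-6)² + (9/34)*(-6)) + 9/49 = (-4 + 36 - 27/17) + 9/49 = 517/17 + 9/49 = 25486/833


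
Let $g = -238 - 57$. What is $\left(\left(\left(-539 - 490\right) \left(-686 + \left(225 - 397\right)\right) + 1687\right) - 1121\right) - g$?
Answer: $883743$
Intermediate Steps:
$g = -295$ ($g = -238 - 57 = -295$)
$\left(\left(\left(-539 - 490\right) \left(-686 + \left(225 - 397\right)\right) + 1687\right) - 1121\right) - g = \left(\left(\left(-539 - 490\right) \left(-686 + \left(225 - 397\right)\right) + 1687\right) - 1121\right) - -295 = \left(\left(- 1029 \left(-686 - 172\right) + 1687\right) - 1121\right) + 295 = \left(\left(\left(-1029\right) \left(-858\right) + 1687\right) - 1121\right) + 295 = \left(\left(882882 + 1687\right) - 1121\right) + 295 = \left(884569 - 1121\right) + 295 = 883448 + 295 = 883743$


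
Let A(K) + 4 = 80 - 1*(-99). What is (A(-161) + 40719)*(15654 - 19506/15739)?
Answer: 10074596767200/15739 ≈ 6.4010e+8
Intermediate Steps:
A(K) = 175 (A(K) = -4 + (80 - 1*(-99)) = -4 + (80 + 99) = -4 + 179 = 175)
(A(-161) + 40719)*(15654 - 19506/15739) = (175 + 40719)*(15654 - 19506/15739) = 40894*(15654 - 19506*1/15739) = 40894*(15654 - 19506/15739) = 40894*(246358800/15739) = 10074596767200/15739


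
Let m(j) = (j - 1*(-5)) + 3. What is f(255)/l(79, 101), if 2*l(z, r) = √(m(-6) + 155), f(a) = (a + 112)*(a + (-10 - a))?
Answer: -7340*√157/157 ≈ -585.80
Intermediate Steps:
m(j) = 8 + j (m(j) = (j + 5) + 3 = (5 + j) + 3 = 8 + j)
f(a) = -1120 - 10*a (f(a) = (112 + a)*(-10) = -1120 - 10*a)
l(z, r) = √157/2 (l(z, r) = √((8 - 6) + 155)/2 = √(2 + 155)/2 = √157/2)
f(255)/l(79, 101) = (-1120 - 10*255)/((√157/2)) = (-1120 - 2550)*(2*√157/157) = -7340*√157/157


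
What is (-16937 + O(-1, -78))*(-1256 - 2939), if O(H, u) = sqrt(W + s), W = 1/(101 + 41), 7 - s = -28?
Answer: 71050715 - 4195*sqrt(705882)/142 ≈ 7.1026e+7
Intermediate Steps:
s = 35 (s = 7 - 1*(-28) = 7 + 28 = 35)
W = 1/142 ≈ 0.0070423
O(H, u) = sqrt(705882)/142 (O(H, u) = sqrt(1/142 + 35) = sqrt(4971/142) = sqrt(705882)/142)
(-16937 + O(-1, -78))*(-1256 - 2939) = (-16937 + sqrt(705882)/142)*(-1256 - 2939) = (-16937 + sqrt(705882)/142)*(-4195) = 71050715 - 4195*sqrt(705882)/142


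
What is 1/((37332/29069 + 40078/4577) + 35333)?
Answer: 133048813/4702349605675 ≈ 2.8294e-5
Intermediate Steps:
1/((37332/29069 + 40078/4577) + 35333) = 1/(1335895946/133048813 + 35333) = 1/(4702349605675/133048813) = 133048813/4702349605675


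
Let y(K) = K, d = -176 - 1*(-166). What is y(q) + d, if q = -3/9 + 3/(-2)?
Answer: -71/6 ≈ -11.833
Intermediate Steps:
q = -11/6 (q = -3*⅑ + 3*(-½) = -⅓ - 3/2 = -11/6 ≈ -1.8333)
d = -10 (d = -176 + 166 = -10)
y(q) + d = -11/6 - 10 = -71/6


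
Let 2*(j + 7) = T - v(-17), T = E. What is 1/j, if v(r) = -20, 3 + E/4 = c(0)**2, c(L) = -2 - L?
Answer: 1/5 ≈ 0.20000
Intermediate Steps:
E = 4 (E = -12 + 4*(-2 - 1*0)**2 = -12 + 4*(-2 + 0)**2 = -12 + 4*(-2)**2 = -12 + 4*4 = -12 + 16 = 4)
T = 4
j = 5 (j = -7 + (4 - 1*(-20))/2 = -7 + (4 + 20)/2 = -7 + (1/2)*24 = -7 + 12 = 5)
1/j = 1/5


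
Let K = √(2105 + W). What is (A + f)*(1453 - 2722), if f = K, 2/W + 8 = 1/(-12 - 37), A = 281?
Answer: -356589 - 423*√325076631/131 ≈ -4.1481e+5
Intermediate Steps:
W = -98/393 (W = 2/(-8 + 1/(-12 - 37)) = 2/(-8 + 1/(-49)) = 2/(-8 - 1/49) = 2/(-393/49) = 2*(-49/393) = -98/393 ≈ -0.24936)
K = √325076631/393 (K = √(2105 - 98/393) = √(827167/393) = √325076631/393 ≈ 45.878)
f = √325076631/393 ≈ 45.878
(A + f)*(1453 - 2722) = (281 + √325076631/393)*(1453 - 2722) = (281 + √325076631/393)*(-1269) = -356589 - 423*√325076631/131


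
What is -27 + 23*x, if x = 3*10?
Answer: 663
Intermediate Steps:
x = 30
-27 + 23*x = -27 + 23*30 = -27 + 690 = 663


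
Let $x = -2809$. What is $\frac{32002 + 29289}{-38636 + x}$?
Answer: $- \frac{61291}{41445} \approx -1.4789$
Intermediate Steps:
$\frac{32002 + 29289}{-38636 + x} = \frac{32002 + 29289}{-38636 - 2809} = \frac{61291}{-41445} = 61291 \left(- \frac{1}{41445}\right) = - \frac{61291}{41445}$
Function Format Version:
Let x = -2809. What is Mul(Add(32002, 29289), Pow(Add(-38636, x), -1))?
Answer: Rational(-61291, 41445) ≈ -1.4789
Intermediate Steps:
Mul(Add(32002, 29289), Pow(Add(-38636, x), -1)) = Mul(Add(32002, 29289), Pow(Add(-38636, -2809), -1)) = Mul(61291, Pow(-41445, -1)) = Mul(61291, Rational(-1, 41445)) = Rational(-61291, 41445)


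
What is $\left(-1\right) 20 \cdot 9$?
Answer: $-180$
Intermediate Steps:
$\left(-1\right) 20 \cdot 9 = \left(-20\right) 9 = -180$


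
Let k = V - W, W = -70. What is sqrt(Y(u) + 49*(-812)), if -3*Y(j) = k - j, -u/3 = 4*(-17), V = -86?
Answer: 2*I*sqrt(89358)/3 ≈ 199.29*I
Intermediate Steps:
k = -16 (k = -86 - 1*(-70) = -86 + 70 = -16)
u = 204 (u = -12*(-17) = -3*(-68) = 204)
Y(j) = 16/3 + j/3 (Y(j) = -(-16 - j)/3 = 16/3 + j/3)
sqrt(Y(u) + 49*(-812)) = sqrt((16/3 + (1/3)*204) + 49*(-812)) = sqrt((16/3 + 68) - 39788) = sqrt(220/3 - 39788) = sqrt(-119144/3) = 2*I*sqrt(89358)/3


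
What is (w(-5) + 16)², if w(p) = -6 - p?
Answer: 225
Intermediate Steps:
(w(-5) + 16)² = ((-6 - 1*(-5)) + 16)² = ((-6 + 5) + 16)² = (-1 + 16)² = 15² = 225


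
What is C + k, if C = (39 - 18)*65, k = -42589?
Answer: -41224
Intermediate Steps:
C = 1365 (C = 21*65 = 1365)
C + k = 1365 - 42589 = -41224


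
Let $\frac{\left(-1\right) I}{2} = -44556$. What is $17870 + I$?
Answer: $106982$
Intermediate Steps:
$I = 89112$ ($I = \left(-2\right) \left(-44556\right) = 89112$)
$17870 + I = 17870 + 89112 = 106982$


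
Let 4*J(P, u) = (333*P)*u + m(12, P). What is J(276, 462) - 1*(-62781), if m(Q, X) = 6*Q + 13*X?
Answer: 10679070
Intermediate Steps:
J(P, u) = 18 + 13*P/4 + 333*P*u/4 (J(P, u) = ((333*P)*u + (6*12 + 13*P))/4 = (333*P*u + (72 + 13*P))/4 = (72 + 13*P + 333*P*u)/4 = 18 + 13*P/4 + 333*P*u/4)
J(276, 462) - 1*(-62781) = (18 + (13/4)*276 + (333/4)*276*462) - 1*(-62781) = (18 + 897 + 10615374) + 62781 = 10616289 + 62781 = 10679070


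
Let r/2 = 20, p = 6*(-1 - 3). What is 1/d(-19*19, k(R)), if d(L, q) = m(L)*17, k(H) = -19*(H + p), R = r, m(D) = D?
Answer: -1/6137 ≈ -0.00016295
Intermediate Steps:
p = -24 (p = 6*(-4) = -24)
r = 40 (r = 2*20 = 40)
R = 40
k(H) = 456 - 19*H (k(H) = -19*(H - 24) = -19*(-24 + H) = 456 - 19*H)
d(L, q) = 17*L (d(L, q) = L*17 = 17*L)
1/d(-19*19, k(R)) = 1/(17*(-19*19)) = 1/(17*(-361)) = 1/(-6137) = -1/6137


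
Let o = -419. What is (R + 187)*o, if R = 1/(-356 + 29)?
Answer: -25621012/327 ≈ -78352.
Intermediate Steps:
R = -1/327 (R = 1/(-327) = -1/327 ≈ -0.0030581)
(R + 187)*o = (-1/327 + 187)*(-419) = (61148/327)*(-419) = -25621012/327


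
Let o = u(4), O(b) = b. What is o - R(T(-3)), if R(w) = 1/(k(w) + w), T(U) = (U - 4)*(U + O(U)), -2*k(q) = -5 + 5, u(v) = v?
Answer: 167/42 ≈ 3.9762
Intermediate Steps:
k(q) = 0 (k(q) = -(-5 + 5)/2 = -1/2*0 = 0)
T(U) = 2*U*(-4 + U) (T(U) = (U - 4)*(U + U) = (-4 + U)*(2*U) = 2*U*(-4 + U))
R(w) = 1/w (R(w) = 1/(0 + w) = 1/w)
o = 4
o - R(T(-3)) = 4 - 1/(2*(-3)*(-4 - 3)) = 4 - 1/(2*(-3)*(-7)) = 4 - 1/42 = 167/42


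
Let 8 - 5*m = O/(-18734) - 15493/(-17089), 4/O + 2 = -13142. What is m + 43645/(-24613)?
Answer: -45904237122324429/129464077412208340 ≈ -0.35457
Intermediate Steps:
O = -1/3286 (O = 4/(-2 - 13142) = 4/(-13144) = 4*(-1/13144) = -1/3286 ≈ -0.00030432)
m = 7462232410267/5259987706180 (m = 8/5 - (-1/3286/(-18734) - 15493/(-17089))/5 = 8/5 - (-1/3286*(-1/18734) - 15493*(-1/17089))/5 = 8/5 - (1/61559924 + 15493/17089)/5 = 8/5 - ⅕*953747919621/1051997541236 = 8/5 - 953747919621/5259987706180 = 7462232410267/5259987706180 ≈ 1.4187)
m + 43645/(-24613) = 7462232410267/5259987706180 + 43645/(-24613) = 7462232410267/5259987706180 + 43645*(-1/24613) = 7462232410267/5259987706180 - 43645/24613 = -45904237122324429/129464077412208340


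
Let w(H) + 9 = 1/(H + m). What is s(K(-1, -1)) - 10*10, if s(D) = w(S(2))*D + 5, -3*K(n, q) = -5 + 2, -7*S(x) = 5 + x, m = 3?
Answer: -207/2 ≈ -103.50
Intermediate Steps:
S(x) = -5/7 - x/7 (S(x) = -(5 + x)/7 = -5/7 - x/7)
K(n, q) = 1 (K(n, q) = -(-5 + 2)/3 = -⅓*(-3) = 1)
w(H) = -9 + 1/(3 + H) (w(H) = -9 + 1/(H + 3) = -9 + 1/(3 + H))
s(D) = 5 - 17*D/2 (s(D) = ((-26 - 9*(-5/7 - ⅐*2))/(3 + (-5/7 - ⅐*2)))*D + 5 = ((-26 - 9*(-5/7 - 2/7))/(3 + (-5/7 - 2/7)))*D + 5 = ((-26 - 9*(-1))/(3 - 1))*D + 5 = ((-26 + 9)/2)*D + 5 = ((½)*(-17))*D + 5 = -17*D/2 + 5 = 5 - 17*D/2)
s(K(-1, -1)) - 10*10 = (5 - 17/2*1) - 10*10 = (5 - 17/2) - 100 = -7/2 - 100 = -207/2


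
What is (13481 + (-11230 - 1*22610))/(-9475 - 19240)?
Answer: 20359/28715 ≈ 0.70900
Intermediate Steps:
(13481 + (-11230 - 1*22610))/(-9475 - 19240) = (13481 + (-11230 - 22610))/(-28715) = (13481 - 33840)*(-1/28715) = -20359*(-1/28715) = 20359/28715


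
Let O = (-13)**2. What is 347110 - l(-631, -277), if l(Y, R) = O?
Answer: 346941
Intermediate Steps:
O = 169
l(Y, R) = 169
347110 - l(-631, -277) = 347110 - 1*169 = 347110 - 169 = 346941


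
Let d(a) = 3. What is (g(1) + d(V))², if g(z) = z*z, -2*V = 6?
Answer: 16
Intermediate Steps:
V = -3 (V = -½*6 = -3)
g(z) = z²
(g(1) + d(V))² = (1² + 3)² = (1 + 3)² = 4² = 16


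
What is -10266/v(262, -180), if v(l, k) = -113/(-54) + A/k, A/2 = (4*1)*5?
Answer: -554364/101 ≈ -5488.8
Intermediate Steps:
A = 40 (A = 2*((4*1)*5) = 2*(4*5) = 2*20 = 40)
v(l, k) = 113/54 + 40/k (v(l, k) = -113/(-54) + 40/k = -113*(-1/54) + 40/k = 113/54 + 40/k)
-10266/v(262, -180) = -10266/(113/54 + 40/(-180)) = -10266/(113/54 + 40*(-1/180)) = -10266/(113/54 - 2/9) = -10266/101/54 = -10266*54/101 = -554364/101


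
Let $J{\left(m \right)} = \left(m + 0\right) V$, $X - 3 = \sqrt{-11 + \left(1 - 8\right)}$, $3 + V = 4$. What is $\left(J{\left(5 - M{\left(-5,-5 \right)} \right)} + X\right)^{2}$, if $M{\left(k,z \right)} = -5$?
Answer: $151 + 78 i \sqrt{2} \approx 151.0 + 110.31 i$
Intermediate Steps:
$V = 1$ ($V = -3 + 4 = 1$)
$X = 3 + 3 i \sqrt{2}$ ($X = 3 + \sqrt{-11 + \left(1 - 8\right)} = 3 + \sqrt{-11 - 7} = 3 + \sqrt{-18} = 3 + 3 i \sqrt{2} \approx 3.0 + 4.2426 i$)
$J{\left(m \right)} = m$ ($J{\left(m \right)} = \left(m + 0\right) 1 = m 1 = m$)
$\left(J{\left(5 - M{\left(-5,-5 \right)} \right)} + X\right)^{2} = \left(\left(5 - -5\right) + \left(3 + 3 i \sqrt{2}\right)\right)^{2} = \left(\left(5 + 5\right) + \left(3 + 3 i \sqrt{2}\right)\right)^{2} = \left(10 + \left(3 + 3 i \sqrt{2}\right)\right)^{2} = \left(13 + 3 i \sqrt{2}\right)^{2}$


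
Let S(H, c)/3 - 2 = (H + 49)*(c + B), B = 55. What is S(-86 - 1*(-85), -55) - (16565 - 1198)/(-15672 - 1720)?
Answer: 119719/17392 ≈ 6.8836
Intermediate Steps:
S(H, c) = 6 + 3*(49 + H)*(55 + c) (S(H, c) = 6 + 3*((H + 49)*(c + 55)) = 6 + 3*((49 + H)*(55 + c)) = 6 + 3*(49 + H)*(55 + c))
S(-86 - 1*(-85), -55) - (16565 - 1198)/(-15672 - 1720) = (8091 + 147*(-55) + 165*(-86 - 1*(-85)) + 3*(-86 - 1*(-85))*(-55)) - (16565 - 1198)/(-15672 - 1720) = (8091 - 8085 + 165*(-86 + 85) + 3*(-86 + 85)*(-55)) - 15367/(-17392) = (8091 - 8085 + 165*(-1) + 3*(-1)*(-55)) - 15367*(-1)/17392 = (8091 - 8085 - 165 + 165) - 1*(-15367/17392) = 6 + 15367/17392 = 119719/17392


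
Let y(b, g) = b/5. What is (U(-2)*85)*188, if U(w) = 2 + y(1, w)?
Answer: 35156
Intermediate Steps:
y(b, g) = b/5 (y(b, g) = b*(1/5) = b/5)
U(w) = 11/5 (U(w) = 2 + (1/5)*1 = 2 + 1/5 = 11/5)
(U(-2)*85)*188 = ((11/5)*85)*188 = 187*188 = 35156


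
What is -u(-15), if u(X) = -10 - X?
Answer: -5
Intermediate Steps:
-u(-15) = -(-10 - 1*(-15)) = -(-10 + 15) = -1*5 = -5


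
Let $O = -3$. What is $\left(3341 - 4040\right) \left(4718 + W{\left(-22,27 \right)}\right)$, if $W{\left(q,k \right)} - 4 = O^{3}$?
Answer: $-3281805$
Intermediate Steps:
$W{\left(q,k \right)} = -23$ ($W{\left(q,k \right)} = 4 + \left(-3\right)^{3} = 4 - 27 = -23$)
$\left(3341 - 4040\right) \left(4718 + W{\left(-22,27 \right)}\right) = \left(3341 - 4040\right) \left(4718 - 23\right) = \left(-699\right) 4695 = -3281805$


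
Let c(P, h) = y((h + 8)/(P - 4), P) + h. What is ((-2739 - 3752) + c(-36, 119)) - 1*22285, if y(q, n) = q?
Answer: -1146407/40 ≈ -28660.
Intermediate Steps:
c(P, h) = h + (8 + h)/(-4 + P) (c(P, h) = (h + 8)/(P - 4) + h = (8 + h)/(-4 + P) + h = h + (8 + h)/(-4 + P))
((-2739 - 3752) + c(-36, 119)) - 1*22285 = ((-2739 - 3752) + (8 + 119 + 119*(-4 - 36))/(-4 - 36)) - 1*22285 = (-6491 + (8 + 119 + 119*(-40))/(-40)) - 22285 = (-6491 - (8 + 119 - 4760)/40) - 22285 = (-6491 - 1/40*(-4633)) - 22285 = (-6491 + 4633/40) - 22285 = -255007/40 - 22285 = -1146407/40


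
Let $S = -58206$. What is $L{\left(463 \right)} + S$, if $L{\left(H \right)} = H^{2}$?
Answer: $156163$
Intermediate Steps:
$L{\left(463 \right)} + S = 463^{2} - 58206 = 214369 - 58206 = 156163$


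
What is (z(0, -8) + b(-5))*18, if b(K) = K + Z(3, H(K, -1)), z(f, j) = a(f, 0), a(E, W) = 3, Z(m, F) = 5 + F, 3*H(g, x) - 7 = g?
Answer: 66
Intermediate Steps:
H(g, x) = 7/3 + g/3
z(f, j) = 3
b(K) = 22/3 + 4*K/3 (b(K) = K + (5 + (7/3 + K/3)) = K + (22/3 + K/3) = 22/3 + 4*K/3)
(z(0, -8) + b(-5))*18 = (3 + (22/3 + (4/3)*(-5)))*18 = (3 + (22/3 - 20/3))*18 = (3 + 2/3)*18 = (11/3)*18 = 66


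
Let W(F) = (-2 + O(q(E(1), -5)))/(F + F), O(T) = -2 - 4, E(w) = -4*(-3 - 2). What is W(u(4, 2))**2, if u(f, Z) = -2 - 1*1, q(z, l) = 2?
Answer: 16/9 ≈ 1.7778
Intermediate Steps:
E(w) = 20 (E(w) = -4*(-5) = 20)
O(T) = -6
u(f, Z) = -3 (u(f, Z) = -2 - 1 = -3)
W(F) = -4/F (W(F) = (-2 - 6)/(F + F) = -8*1/(2*F) = -4/F)
W(u(4, 2))**2 = (-4/(-3))**2 = (-4*(-1/3))**2 = (4/3)**2 = 16/9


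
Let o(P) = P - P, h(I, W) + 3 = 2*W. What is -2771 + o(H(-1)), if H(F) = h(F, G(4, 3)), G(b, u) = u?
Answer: -2771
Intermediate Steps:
h(I, W) = -3 + 2*W
H(F) = 3 (H(F) = -3 + 2*3 = -3 + 6 = 3)
o(P) = 0
-2771 + o(H(-1)) = -2771 + 0 = -2771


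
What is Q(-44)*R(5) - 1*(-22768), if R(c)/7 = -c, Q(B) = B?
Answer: 24308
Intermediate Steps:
R(c) = -7*c (R(c) = 7*(-c) = -7*c)
Q(-44)*R(5) - 1*(-22768) = -(-308)*5 - 1*(-22768) = -44*(-35) + 22768 = 1540 + 22768 = 24308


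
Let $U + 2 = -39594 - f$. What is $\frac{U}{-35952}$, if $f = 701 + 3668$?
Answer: $\frac{14655}{11984} \approx 1.2229$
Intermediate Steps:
$f = 4369$
$U = -43965$ ($U = -2 - 43963 = -43965$)
$\frac{U}{-35952} = - \frac{43965}{-35952} = \left(-43965\right) \left(- \frac{1}{35952}\right) = \frac{14655}{11984}$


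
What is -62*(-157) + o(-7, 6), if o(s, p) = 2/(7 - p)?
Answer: 9736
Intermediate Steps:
-62*(-157) + o(-7, 6) = -62*(-157) - 2/(-7 + 6) = 9734 - 2/(-1) = 9734 - 2*(-1) = 9734 + 2 = 9736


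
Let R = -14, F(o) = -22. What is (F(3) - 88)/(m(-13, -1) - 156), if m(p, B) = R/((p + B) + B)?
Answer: 825/1163 ≈ 0.70937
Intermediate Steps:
m(p, B) = -14/(p + 2*B) (m(p, B) = -14/((p + B) + B) = -14/((B + p) + B) = -14/(p + 2*B))
(F(3) - 88)/(m(-13, -1) - 156) = (-22 - 88)/(-14/(-13 + 2*(-1)) - 156) = -110/(-14/(-13 - 2) - 156) = -110/(-14/(-15) - 156) = -110/(-14*(-1/15) - 156) = -110/(14/15 - 156) = -110/(-2326/15) = -110*(-15/2326) = 825/1163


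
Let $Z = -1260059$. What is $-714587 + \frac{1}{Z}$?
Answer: $- \frac{900421780634}{1260059} \approx -7.1459 \cdot 10^{5}$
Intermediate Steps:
$-714587 + \frac{1}{Z} = -714587 + \frac{1}{-1260059} = -714587 - \frac{1}{1260059} = - \frac{900421780634}{1260059}$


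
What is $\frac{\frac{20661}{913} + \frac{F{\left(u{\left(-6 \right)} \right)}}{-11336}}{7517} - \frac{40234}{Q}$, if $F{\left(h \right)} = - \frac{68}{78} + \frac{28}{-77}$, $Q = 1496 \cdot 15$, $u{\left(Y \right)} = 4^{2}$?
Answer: $- \frac{19234814091161}{10746015336485} \approx -1.7899$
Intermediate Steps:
$u{\left(Y \right)} = 16$
$Q = 22440$
$F{\left(h \right)} = - \frac{530}{429}$ ($F{\left(h \right)} = \left(-68\right) \frac{1}{78} + 28 \left(- \frac{1}{77}\right) = - \frac{34}{39} - \frac{4}{11} = - \frac{530}{429}$)
$\frac{\frac{20661}{913} + \frac{F{\left(u{\left(-6 \right)} \right)}}{-11336}}{7517} - \frac{40234}{Q} = \frac{\frac{20661}{913} - \frac{530}{429 \left(-11336\right)}}{7517} - \frac{40234}{22440} = \left(20661 \cdot \frac{1}{913} - - \frac{265}{2431572}\right) \frac{1}{7517} - \frac{20117}{11220} = \left(\frac{20661}{913} + \frac{265}{2431572}\right) \frac{1}{7517} - \frac{20117}{11220} = \frac{4567177367}{201820476} \cdot \frac{1}{7517} - \frac{20117}{11220} = \frac{4567177367}{1517084518092} - \frac{20117}{11220} = - \frac{19234814091161}{10746015336485}$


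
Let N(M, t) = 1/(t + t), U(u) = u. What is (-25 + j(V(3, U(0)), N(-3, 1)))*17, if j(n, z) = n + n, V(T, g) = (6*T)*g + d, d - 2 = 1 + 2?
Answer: -255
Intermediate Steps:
d = 5 (d = 2 + (1 + 2) = 2 + 3 = 5)
V(T, g) = 5 + 6*T*g (V(T, g) = (6*T)*g + 5 = 6*T*g + 5 = 5 + 6*T*g)
N(M, t) = 1/(2*t)
j(n, z) = 2*n
(-25 + j(V(3, U(0)), N(-3, 1)))*17 = (-25 + 2*(5 + 6*3*0))*17 = (-25 + 2*(5 + 0))*17 = (-25 + 2*5)*17 = (-25 + 10)*17 = -15*17 = -255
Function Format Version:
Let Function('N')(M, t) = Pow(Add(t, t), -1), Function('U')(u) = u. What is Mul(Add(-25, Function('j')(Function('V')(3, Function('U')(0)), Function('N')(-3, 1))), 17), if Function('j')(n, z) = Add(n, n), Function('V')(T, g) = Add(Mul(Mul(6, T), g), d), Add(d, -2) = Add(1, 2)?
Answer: -255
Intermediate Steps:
d = 5 (d = Add(2, Add(1, 2)) = Add(2, 3) = 5)
Function('V')(T, g) = Add(5, Mul(6, T, g)) (Function('V')(T, g) = Add(Mul(Mul(6, T), g), 5) = Add(Mul(6, T, g), 5) = Add(5, Mul(6, T, g)))
Function('N')(M, t) = Mul(Rational(1, 2), Pow(t, -1)) (Function('N')(M, t) = Pow(Mul(2, t), -1) = Mul(Rational(1, 2), Pow(t, -1)))
Function('j')(n, z) = Mul(2, n)
Mul(Add(-25, Function('j')(Function('V')(3, Function('U')(0)), Function('N')(-3, 1))), 17) = Mul(Add(-25, Mul(2, Add(5, Mul(6, 3, 0)))), 17) = Mul(Add(-25, Mul(2, Add(5, 0))), 17) = Mul(Add(-25, Mul(2, 5)), 17) = Mul(Add(-25, 10), 17) = Mul(-15, 17) = -255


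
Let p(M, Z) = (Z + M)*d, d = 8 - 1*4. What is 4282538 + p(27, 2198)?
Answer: 4291438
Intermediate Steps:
d = 4 (d = 8 - 4 = 4)
p(M, Z) = 4*M + 4*Z (p(M, Z) = (Z + M)*4 = (M + Z)*4 = 4*M + 4*Z)
4282538 + p(27, 2198) = 4282538 + (4*27 + 4*2198) = 4282538 + (108 + 8792) = 4282538 + 8900 = 4291438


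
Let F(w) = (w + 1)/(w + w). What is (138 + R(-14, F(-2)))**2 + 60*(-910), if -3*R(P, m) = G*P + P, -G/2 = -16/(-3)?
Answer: -3723704/81 ≈ -45972.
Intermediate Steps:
G = -32/3 (G = -(-32)/(-3) = -(-32)*(-1)/3 = -2*16/3 = -32/3 ≈ -10.667)
F(w) = (1 + w)/(2*w) (F(w) = (1 + w)/((2*w)) = (1 + w)*(1/(2*w)) = (1 + w)/(2*w))
R(P, m) = 29*P/9 (R(P, m) = -(-32*P/3 + P)/3 = -(-29)*P/9 = 29*P/9)
(138 + R(-14, F(-2)))**2 + 60*(-910) = (138 + (29/9)*(-14))**2 + 60*(-910) = (138 - 406/9)**2 - 54600 = (836/9)**2 - 54600 = 698896/81 - 54600 = -3723704/81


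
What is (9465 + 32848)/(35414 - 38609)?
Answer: -42313/3195 ≈ -13.243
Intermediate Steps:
(9465 + 32848)/(35414 - 38609) = 42313/(-3195) = 42313*(-1/3195) = -42313/3195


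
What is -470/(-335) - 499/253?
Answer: -9651/16951 ≈ -0.56935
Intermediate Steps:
-470/(-335) - 499/253 = -470*(-1/335) - 499*1/253 = 94/67 - 499/253 = -9651/16951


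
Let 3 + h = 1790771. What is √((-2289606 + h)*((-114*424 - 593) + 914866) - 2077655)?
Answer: I*√431964358861 ≈ 6.5724e+5*I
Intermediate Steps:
h = 1790768 (h = -3 + 1790771 = 1790768)
√((-2289606 + h)*((-114*424 - 593) + 914866) - 2077655) = √((-2289606 + 1790768)*((-114*424 - 593) + 914866) - 2077655) = √(-498838*((-48336 - 593) + 914866) - 2077655) = √(-498838*(-48929 + 914866) - 2077655) = √(-498838*865937 - 2077655) = √(-431962281206 - 2077655) = √(-431964358861) = I*√431964358861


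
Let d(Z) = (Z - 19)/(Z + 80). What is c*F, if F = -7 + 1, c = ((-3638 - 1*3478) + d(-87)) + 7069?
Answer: 1338/7 ≈ 191.14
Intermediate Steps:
d(Z) = (-19 + Z)/(80 + Z)
c = -223/7 (c = ((-3638 - 1*3478) + (-19 - 87)/(80 - 87)) + 7069 = ((-3638 - 3478) - 106/(-7)) + 7069 = (-7116 - 1/7*(-106)) + 7069 = (-7116 + 106/7) + 7069 = -49706/7 + 7069 = -223/7 ≈ -31.857)
F = -6
c*F = -223/7*(-6) = 1338/7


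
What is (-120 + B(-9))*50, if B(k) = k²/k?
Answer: -6450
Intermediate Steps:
B(k) = k
(-120 + B(-9))*50 = (-120 - 9)*50 = -129*50 = -6450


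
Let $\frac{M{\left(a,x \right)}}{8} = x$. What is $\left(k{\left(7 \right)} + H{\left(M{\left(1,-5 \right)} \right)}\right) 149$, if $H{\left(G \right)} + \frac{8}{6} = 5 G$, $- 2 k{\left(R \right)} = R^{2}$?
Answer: $- \frac{201895}{6} \approx -33649.0$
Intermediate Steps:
$M{\left(a,x \right)} = 8 x$
$k{\left(R \right)} = - \frac{R^{2}}{2}$
$H{\left(G \right)} = - \frac{4}{3} + 5 G$
$\left(k{\left(7 \right)} + H{\left(M{\left(1,-5 \right)} \right)}\right) 149 = \left(- \frac{7^{2}}{2} + \left(- \frac{4}{3} + 5 \cdot 8 \left(-5\right)\right)\right) 149 = \left(\left(- \frac{1}{2}\right) 49 + \left(- \frac{4}{3} + 5 \left(-40\right)\right)\right) 149 = \left(- \frac{49}{2} - \frac{604}{3}\right) 149 = \left(- \frac{1355}{6}\right) 149 = - \frac{201895}{6}$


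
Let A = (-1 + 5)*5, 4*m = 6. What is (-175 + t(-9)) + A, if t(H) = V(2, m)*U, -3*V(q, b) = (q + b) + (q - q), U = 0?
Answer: -155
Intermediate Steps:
m = 3/2 (m = (¼)*6 = 3/2 ≈ 1.5000)
V(q, b) = -b/3 - q/3 (V(q, b) = -((q + b) + (q - q))/3 = -((b + q) + 0)/3 = -(b + q)/3 = -b/3 - q/3)
t(H) = 0 (t(H) = (-⅓*3/2 - ⅓*2)*0 = (-½ - ⅔)*0 = -7/6*0 = 0)
A = 20 (A = 4*5 = 20)
(-175 + t(-9)) + A = (-175 + 0) + 20 = -175 + 20 = -155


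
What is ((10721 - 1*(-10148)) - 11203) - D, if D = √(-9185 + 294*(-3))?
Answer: 9666 - I*√10067 ≈ 9666.0 - 100.33*I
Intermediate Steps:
D = I*√10067 (D = √(-9185 - 882) = √(-10067) = I*√10067 ≈ 100.33*I)
((10721 - 1*(-10148)) - 11203) - D = ((10721 - 1*(-10148)) - 11203) - I*√10067 = ((10721 + 10148) - 11203) - I*√10067 = (20869 - 11203) - I*√10067 = 9666 - I*√10067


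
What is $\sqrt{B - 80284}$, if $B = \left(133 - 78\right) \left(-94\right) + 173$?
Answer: $i \sqrt{85281} \approx 292.03 i$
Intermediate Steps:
$B = -4997$ ($B = \left(133 - 78\right) \left(-94\right) + 173 = 55 \left(-94\right) + 173 = -5170 + 173 = -4997$)
$\sqrt{B - 80284} = \sqrt{-4997 - 80284} = \sqrt{-85281} = i \sqrt{85281}$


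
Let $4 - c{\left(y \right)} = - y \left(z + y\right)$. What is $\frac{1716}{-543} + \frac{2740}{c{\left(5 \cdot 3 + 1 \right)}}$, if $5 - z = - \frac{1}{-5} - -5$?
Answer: $\frac{436313}{58101} \approx 7.5096$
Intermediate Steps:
$z = - \frac{1}{5}$ ($z = 5 - \left(- \frac{1}{-5} - -5\right) = 5 - \left(\left(-1\right) \left(- \frac{1}{5}\right) + 5\right) = 5 - \left(\frac{1}{5} + 5\right) = 5 - \frac{26}{5} = - \frac{1}{5} \approx -0.2$)
$c{\left(y \right)} = 4 + y \left(- \frac{1}{5} + y\right)$ ($c{\left(y \right)} = 4 - - y \left(- \frac{1}{5} + y\right) = 4 + y \left(- \frac{1}{5} + y\right)$)
$\frac{1716}{-543} + \frac{2740}{c{\left(5 \cdot 3 + 1 \right)}} = \frac{1716}{-543} + \frac{2740}{4 + \left(5 \cdot 3 + 1\right)^{2} - \frac{5 \cdot 3 + 1}{5}} = 1716 \left(- \frac{1}{543}\right) + \frac{2740}{4 + \left(15 + 1\right)^{2} - \frac{15 + 1}{5}} = - \frac{572}{181} + \frac{2740}{4 + 16^{2} - \frac{16}{5}} = - \frac{572}{181} + \frac{2740}{4 + 256 - \frac{16}{5}} = - \frac{572}{181} + \frac{2740}{\frac{1284}{5}} = - \frac{572}{181} + 2740 \cdot \frac{5}{1284} = - \frac{572}{181} + \frac{3425}{321} = \frac{436313}{58101}$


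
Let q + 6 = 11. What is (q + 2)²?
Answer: 49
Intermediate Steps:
q = 5 (q = -6 + 11 = 5)
(q + 2)² = (5 + 2)² = 7² = 49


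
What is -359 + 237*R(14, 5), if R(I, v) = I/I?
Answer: -122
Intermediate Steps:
R(I, v) = 1
-359 + 237*R(14, 5) = -359 + 237*1 = -359 + 237 = -122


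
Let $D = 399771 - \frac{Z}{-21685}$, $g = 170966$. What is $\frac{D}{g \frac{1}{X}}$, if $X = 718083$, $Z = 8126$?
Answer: $\frac{6225091873905663}{3707397710} \approx 1.6791 \cdot 10^{6}$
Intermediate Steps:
$D = \frac{8669042261}{21685}$ ($D = 399771 - \frac{8126}{-21685} = 399771 - 8126 \left(- \frac{1}{21685}\right) = 399771 - - \frac{8126}{21685} = 399771 + \frac{8126}{21685} = \frac{8669042261}{21685} \approx 3.9977 \cdot 10^{5}$)
$\frac{D}{g \frac{1}{X}} = \frac{8669042261}{21685 \cdot \frac{170966}{718083}} = \frac{8669042261}{21685} \cdot \frac{718083}{170966} = \frac{6225091873905663}{3707397710}$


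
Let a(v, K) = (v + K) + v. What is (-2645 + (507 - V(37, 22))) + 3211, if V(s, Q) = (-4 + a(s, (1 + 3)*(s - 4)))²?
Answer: -39731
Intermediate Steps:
a(v, K) = K + 2*v (a(v, K) = (K + v) + v = K + 2*v)
V(s, Q) = (-20 + 6*s)² (V(s, Q) = (-4 + ((1 + 3)*(s - 4) + 2*s))² = (-4 + (4*(-4 + s) + 2*s))² = (-4 + ((-16 + 4*s) + 2*s))² = (-4 + (-16 + 6*s))² = (-20 + 6*s)²)
(-2645 + (507 - V(37, 22))) + 3211 = (-2645 + (507 - 4*(-10 + 3*37)²)) + 3211 = (-2645 + (507 - 4*(-10 + 111)²)) + 3211 = (-2645 + (507 - 4*101²)) + 3211 = (-2645 + (507 - 4*10201)) + 3211 = (-2645 + (507 - 1*40804)) + 3211 = (-2645 + (507 - 40804)) + 3211 = (-2645 - 40297) + 3211 = -42942 + 3211 = -39731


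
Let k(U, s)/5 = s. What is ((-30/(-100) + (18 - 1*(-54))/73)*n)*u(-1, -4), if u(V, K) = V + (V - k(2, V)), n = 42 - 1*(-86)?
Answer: 180288/365 ≈ 493.94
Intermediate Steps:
k(U, s) = 5*s
n = 128 (n = 42 + 86 = 128)
u(V, K) = -3*V (u(V, K) = V + (V - 5*V) = V - 4*V = -3*V)
((-30/(-100) + (18 - 1*(-54))/73)*n)*u(-1, -4) = ((-30/(-100) + (18 - 1*(-54))/73)*128)*(-3*(-1)) = ((-30*(-1/100) + (18 + 54)*(1/73))*128)*3 = ((3/10 + 72*(1/73))*128)*3 = ((3/10 + 72/73)*128)*3 = ((939/730)*128)*3 = (60096/365)*3 = 180288/365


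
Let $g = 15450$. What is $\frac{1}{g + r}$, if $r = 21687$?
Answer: $\frac{1}{37137} \approx 2.6927 \cdot 10^{-5}$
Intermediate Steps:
$\frac{1}{g + r} = \frac{1}{15450 + 21687} = \frac{1}{37137}$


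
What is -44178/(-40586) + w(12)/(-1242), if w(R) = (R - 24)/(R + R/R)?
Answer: 351965/323127 ≈ 1.0892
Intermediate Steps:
w(R) = (-24 + R)/(1 + R) (w(R) = (-24 + R)/(R + 1) = (-24 + R)/(1 + R))
-44178/(-40586) + w(12)/(-1242) = -44178/(-40586) + ((-24 + 12)/(1 + 12))/(-1242) = -44178*(-1/40586) + (-12/13)*(-1/1242) = 22089/20293 + ((1/13)*(-12))*(-1/1242) = 22089/20293 - 12/13*(-1/1242) = 22089/20293 + 2/2691 = 351965/323127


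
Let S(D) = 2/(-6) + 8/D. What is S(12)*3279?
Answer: 1093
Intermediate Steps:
S(D) = -⅓ + 8/D (S(D) = 2*(-⅙) + 8/D = -⅓ + 8/D)
S(12)*3279 = ((⅓)*(24 - 1*12)/12)*3279 = ((⅓)*(1/12)*(24 - 12))*3279 = ((⅓)*(1/12)*12)*3279 = (⅓)*3279 = 1093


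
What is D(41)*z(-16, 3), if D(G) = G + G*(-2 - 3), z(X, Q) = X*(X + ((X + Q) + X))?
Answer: -118080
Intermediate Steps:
z(X, Q) = X*(Q + 3*X) (z(X, Q) = X*(X + ((Q + X) + X)) = X*(X + (Q + 2*X)) = X*(Q + 3*X))
D(G) = -4*G (D(G) = G + G*(-5) = G - 5*G = -4*G)
D(41)*z(-16, 3) = (-4*41)*(-16*(3 + 3*(-16))) = -(-2624)*(3 - 48) = -(-2624)*(-45) = -164*720 = -118080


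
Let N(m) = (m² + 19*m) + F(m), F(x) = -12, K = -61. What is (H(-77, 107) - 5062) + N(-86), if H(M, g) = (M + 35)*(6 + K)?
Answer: 2998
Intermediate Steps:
N(m) = -12 + m² + 19*m (N(m) = (m² + 19*m) - 12 = -12 + m² + 19*m)
H(M, g) = -1925 - 55*M (H(M, g) = (M + 35)*(6 - 61) = (35 + M)*(-55) = -1925 - 55*M)
(H(-77, 107) - 5062) + N(-86) = ((-1925 - 55*(-77)) - 5062) + (-12 + (-86)² + 19*(-86)) = ((-1925 + 4235) - 5062) + (-12 + 7396 - 1634) = (2310 - 5062) + 5750 = -2752 + 5750 = 2998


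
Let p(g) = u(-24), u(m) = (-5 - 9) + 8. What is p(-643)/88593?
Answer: -2/29531 ≈ -6.7725e-5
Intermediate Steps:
u(m) = -6 (u(m) = -14 + 8 = -6)
p(g) = -6
p(-643)/88593 = -6/88593 = -6*1/88593 = -2/29531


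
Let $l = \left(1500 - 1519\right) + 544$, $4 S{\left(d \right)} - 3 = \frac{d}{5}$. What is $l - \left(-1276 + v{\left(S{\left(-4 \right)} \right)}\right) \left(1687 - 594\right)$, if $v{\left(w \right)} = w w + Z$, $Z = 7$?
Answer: $\frac{554884547}{400} \approx 1.3872 \cdot 10^{6}$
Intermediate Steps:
$S{\left(d \right)} = \frac{3}{4} + \frac{d}{20}$ ($S{\left(d \right)} = \frac{3}{4} + \frac{d \frac{1}{5}}{4} = \frac{3}{4} + \frac{\frac{1}{5} d}{4} = \frac{3}{4} + \frac{d}{20}$)
$v{\left(w \right)} = 7 + w^{2}$ ($v{\left(w \right)} = w w + 7 = w^{2} + 7 = 7 + w^{2}$)
$l = 525$ ($l = -19 + 544 = 525$)
$l - \left(-1276 + v{\left(S{\left(-4 \right)} \right)}\right) \left(1687 - 594\right) = 525 - \left(-1276 + \left(7 + \left(\frac{3}{4} + \frac{1}{20} \left(-4\right)\right)^{2}\right)\right) \left(1687 - 594\right) = 525 - \left(-1276 + \left(7 + \left(\frac{3}{4} - \frac{1}{5}\right)^{2}\right)\right) 1093 = 525 - \left(-1276 + \left(7 + \left(\frac{11}{20}\right)^{2}\right)\right) 1093 = 525 - \left(-1276 + \left(7 + \frac{121}{400}\right)\right) 1093 = 525 - \left(-1276 + \frac{2921}{400}\right) 1093 = 525 - \left(- \frac{507479}{400}\right) 1093 = 525 - - \frac{554674547}{400} = 525 + \frac{554674547}{400} = \frac{554884547}{400}$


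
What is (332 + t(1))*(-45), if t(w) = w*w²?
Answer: -14985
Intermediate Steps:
t(w) = w³
(332 + t(1))*(-45) = (332 + 1³)*(-45) = (332 + 1)*(-45) = 333*(-45) = -14985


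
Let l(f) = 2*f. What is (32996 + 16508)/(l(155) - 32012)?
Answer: -24752/15851 ≈ -1.5615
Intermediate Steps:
(32996 + 16508)/(l(155) - 32012) = (32996 + 16508)/(2*155 - 32012) = 49504/(310 - 32012) = 49504/(-31702) = 49504*(-1/31702) = -24752/15851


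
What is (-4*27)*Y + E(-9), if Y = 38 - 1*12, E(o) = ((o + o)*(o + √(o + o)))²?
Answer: 17604 - 17496*I*√2 ≈ 17604.0 - 24743.0*I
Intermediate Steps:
E(o) = 4*o²*(o + √2*√o)² (E(o) = ((2*o)*(o + √(2*o)))² = ((2*o)*(o + √2*√o))² = (2*o*(o + √2*√o))² = 4*o²*(o + √2*√o)²)
Y = 26 (Y = 38 - 12 = 26)
(-4*27)*Y + E(-9) = -4*27*26 + 4*(-9)²*(-9 + √2*√(-9))² = -108*26 + 4*81*(-9 + √2*(3*I))² = -2808 + 4*81*(-9 + 3*I*√2)² = -2808 + 324*(-9 + 3*I*√2)²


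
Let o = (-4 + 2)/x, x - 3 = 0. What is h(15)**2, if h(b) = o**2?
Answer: 16/81 ≈ 0.19753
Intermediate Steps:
x = 3 (x = 3 + 0 = 3)
o = -2/3 (o = (-4 + 2)/3 = -2*1/3 = -2/3 ≈ -0.66667)
h(b) = 4/9 (h(b) = (-2/3)**2 = 4/9)
h(15)**2 = (4/9)**2 = 16/81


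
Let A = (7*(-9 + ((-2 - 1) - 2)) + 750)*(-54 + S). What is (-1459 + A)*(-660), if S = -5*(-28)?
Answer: -36044580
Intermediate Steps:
S = 140
A = 56072 (A = (7*(-9 + ((-2 - 1) - 2)) + 750)*(-54 + 140) = (7*(-9 + (-3 - 2)) + 750)*86 = (7*(-9 - 5) + 750)*86 = (7*(-14) + 750)*86 = (-98 + 750)*86 = 652*86 = 56072)
(-1459 + A)*(-660) = (-1459 + 56072)*(-660) = 54613*(-660) = -36044580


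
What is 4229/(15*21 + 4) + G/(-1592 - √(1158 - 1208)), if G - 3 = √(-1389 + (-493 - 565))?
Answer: (-6731611*I - 319*√2447 + 21145*√2)/(319*(-1592*I + 5*√2)) ≈ 13.255 - 0.031063*I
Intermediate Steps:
G = 3 + I*√2447 (G = 3 + √(-1389 + (-493 - 565)) = 3 + √(-1389 - 1058) = 3 + √(-2447) = 3 + I*√2447 ≈ 3.0 + 49.467*I)
4229/(15*21 + 4) + G/(-1592 - √(1158 - 1208)) = 4229/(15*21 + 4) + (3 + I*√2447)/(-1592 - √(1158 - 1208)) = 4229/(315 + 4) + (3 + I*√2447)/(-1592 - √(-50)) = 4229/319 + (3 + I*√2447)/(-1592 - 5*I*√2)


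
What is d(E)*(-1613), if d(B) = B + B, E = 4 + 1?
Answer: -16130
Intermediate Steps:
E = 5
d(B) = 2*B
d(E)*(-1613) = (2*5)*(-1613) = 10*(-1613) = -16130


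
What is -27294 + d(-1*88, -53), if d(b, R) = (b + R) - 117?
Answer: -27552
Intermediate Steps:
d(b, R) = -117 + R + b (d(b, R) = (R + b) - 117 = -117 + R + b)
-27294 + d(-1*88, -53) = -27294 + (-117 - 53 - 1*88) = -27294 + (-117 - 53 - 88) = -27294 - 258 = -27552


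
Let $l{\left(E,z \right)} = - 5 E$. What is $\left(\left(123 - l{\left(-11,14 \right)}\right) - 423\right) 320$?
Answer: $-113600$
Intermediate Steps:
$\left(\left(123 - l{\left(-11,14 \right)}\right) - 423\right) 320 = \left(\left(123 - \left(-5\right) \left(-11\right)\right) - 423\right) 320 = \left(\left(123 - 55\right) - 423\right) 320 = \left(68 - 423\right) 320 = \left(-355\right) 320 = -113600$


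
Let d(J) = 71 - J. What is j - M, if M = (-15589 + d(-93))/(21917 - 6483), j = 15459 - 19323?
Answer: -59621551/15434 ≈ -3863.0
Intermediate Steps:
j = -3864
M = -15425/15434 (M = (-15589 + (71 - 1*(-93)))/(21917 - 6483) = (-15589 + (71 + 93))/15434 = (-15589 + 164)*(1/15434) = -15425*1/15434 = -15425/15434 ≈ -0.99942)
j - M = -3864 - 1*(-15425/15434) = -3864 + 15425/15434 = -59621551/15434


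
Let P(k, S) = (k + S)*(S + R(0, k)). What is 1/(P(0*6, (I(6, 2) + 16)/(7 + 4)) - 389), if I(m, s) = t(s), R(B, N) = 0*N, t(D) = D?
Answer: -121/46745 ≈ -0.0025885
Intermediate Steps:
R(B, N) = 0
I(m, s) = s
P(k, S) = S*(S + k) (P(k, S) = (k + S)*(S + 0) = (S + k)*S = S*(S + k))
1/(P(0*6, (I(6, 2) + 16)/(7 + 4)) - 389) = 1/(((2 + 16)/(7 + 4))*((2 + 16)/(7 + 4) + 0*6) - 389) = 1/((18/11)*(18/11 + 0) - 389) = 1/((18*(1/11))*(18*(1/11) + 0) - 389) = 1/(18*(18/11 + 0)/11 - 389) = 1/((18/11)*(18/11) - 389) = 1/(324/121 - 389) = 1/(-46745/121) = -121/46745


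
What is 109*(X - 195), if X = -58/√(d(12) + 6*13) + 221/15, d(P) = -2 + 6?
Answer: -294736/15 - 3161*√82/41 ≈ -20347.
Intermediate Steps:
d(P) = 4
X = 221/15 - 29*√82/41 (X = -58/√(4 + 6*13) + 221/15 = -58/√(4 + 78) + 221*(1/15) = -58*√82/82 + 221/15 = -29*√82/41 + 221/15 = 221/15 - 29*√82/41 ≈ 8.3283)
109*(X - 195) = 109*((221/15 - 29*√82/41) - 195) = 109*(-2704/15 - 29*√82/41) = -294736/15 - 3161*√82/41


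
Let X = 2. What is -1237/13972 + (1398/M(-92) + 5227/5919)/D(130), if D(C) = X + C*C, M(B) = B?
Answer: -718386411223/8037349595982 ≈ -0.089381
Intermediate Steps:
D(C) = 2 + C² (D(C) = 2 + C*C = 2 + C²)
-1237/13972 + (1398/M(-92) + 5227/5919)/D(130) = -1237/13972 + (1398/(-92) + 5227/5919)/(2 + 130²) = -1237*1/13972 + (1398*(-1/92) + 5227*(1/5919))/(2 + 16900) = -1237/13972 + (-699/46 + 5227/5919)/16902 = -1237/13972 - 3896939/272274*1/16902 = -1237/13972 - 3896939/4601975148 = -718386411223/8037349595982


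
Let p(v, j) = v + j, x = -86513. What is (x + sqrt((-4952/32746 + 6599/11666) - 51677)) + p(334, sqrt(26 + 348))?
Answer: -86179 + sqrt(374) + 5*I*sqrt(75414398219702203494)/191007418 ≈ -86160.0 + 227.32*I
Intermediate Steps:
p(v, j) = j + v
(x + sqrt((-4952/32746 + 6599/11666) - 51677)) + p(334, sqrt(26 + 348)) = (-86513 + sqrt((-4952/32746 + 6599/11666) - 51677)) + (sqrt(26 + 348) + 334) = (-86513 + sqrt((-4952*1/32746 + 6599*(1/11666)) - 51677)) + (sqrt(374) + 334) = (-86513 + sqrt((-2476/16373 + 6599/11666) - 51677)) + (334 + sqrt(374)) = (-86513 + sqrt(79160411/191007418 - 51677)) + (334 + sqrt(374)) = (-86513 + sqrt(-9870611179575/191007418)) + (334 + sqrt(374)) = (-86513 + 5*I*sqrt(75414398219702203494)/191007418) + (334 + sqrt(374)) = -86179 + sqrt(374) + 5*I*sqrt(75414398219702203494)/191007418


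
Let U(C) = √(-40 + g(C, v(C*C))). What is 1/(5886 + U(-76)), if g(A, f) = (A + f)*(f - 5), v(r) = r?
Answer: 2943/875168 - √8223665/875168 ≈ 8.6048e-5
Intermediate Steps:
g(A, f) = (-5 + f)*(A + f) (g(A, f) = (A + f)*(-5 + f) = (-5 + f)*(A + f))
U(C) = √(-40 + C³ + C⁴ - 5*C - 5*C²) (U(C) = √(-40 + ((C*C)² - 5*C - 5*C*C + C*(C*C))) = √(-40 + ((C²)² - 5*C - 5*C² + C*C²)) = √(-40 + (C⁴ - 5*C - 5*C² + C³)) = √(-40 + (C³ + C⁴ - 5*C - 5*C²)) = √(-40 + C³ + C⁴ - 5*C - 5*C²))
1/(5886 + U(-76)) = 1/(5886 + √(-40 + (-76)³ + (-76)⁴ - 5*(-76) - 5*(-76)²)) = 1/(5886 + √(-40 - 438976 + 33362176 + 380 - 5*5776)) = 1/(5886 + √(-40 - 438976 + 33362176 + 380 - 28880)) = 1/(5886 + √32894660) = 1/(5886 + 2*√8223665)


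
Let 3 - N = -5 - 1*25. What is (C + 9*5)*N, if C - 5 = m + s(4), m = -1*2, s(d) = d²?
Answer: 2112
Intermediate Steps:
N = 33 (N = 3 - (-5 - 1*25) = 3 - (-5 - 25) = 3 - 1*(-30) = 3 + 30 = 33)
m = -2
C = 19 (C = 5 + (-2 + 4²) = 5 + (-2 + 16) = 5 + 14 = 19)
(C + 9*5)*N = (19 + 9*5)*33 = (19 + 45)*33 = 64*33 = 2112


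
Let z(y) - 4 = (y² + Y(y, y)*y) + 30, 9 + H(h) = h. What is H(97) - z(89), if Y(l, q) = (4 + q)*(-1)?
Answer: 410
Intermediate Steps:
Y(l, q) = -4 - q
H(h) = -9 + h
z(y) = 34 + y² + y*(-4 - y) (z(y) = 4 + ((y² + (-4 - y)*y) + 30) = 4 + ((y² + y*(-4 - y)) + 30) = 4 + (30 + y² + y*(-4 - y)) = 34 + y² + y*(-4 - y))
H(97) - z(89) = (-9 + 97) - (34 - 4*89) = 88 - (34 - 356) = 88 - 1*(-322) = 88 + 322 = 410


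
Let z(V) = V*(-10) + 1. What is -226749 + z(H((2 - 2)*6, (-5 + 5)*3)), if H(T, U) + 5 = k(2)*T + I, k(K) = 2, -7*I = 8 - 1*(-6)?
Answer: -226678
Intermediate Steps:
I = -2 (I = -(8 - 1*(-6))/7 = -(8 + 6)/7 = -⅐*14 = -2)
H(T, U) = -7 + 2*T (H(T, U) = -5 + (2*T - 2) = -5 + (-2 + 2*T) = -7 + 2*T)
z(V) = 1 - 10*V (z(V) = -10*V + 1 = 1 - 10*V)
-226749 + z(H((2 - 2)*6, (-5 + 5)*3)) = -226749 + (1 - 10*(-7 + 2*((2 - 2)*6))) = -226749 + (1 - 10*(-7 + 2*(0*6))) = -226749 + (1 - 10*(-7 + 2*0)) = -226749 + (1 - 10*(-7 + 0)) = -226749 + (1 - 10*(-7)) = -226749 + (1 + 70) = -226749 + 71 = -226678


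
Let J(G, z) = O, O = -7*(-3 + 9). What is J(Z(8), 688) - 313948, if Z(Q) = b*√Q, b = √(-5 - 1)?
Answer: -313990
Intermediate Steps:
b = I*√6 (b = √(-6) = I*√6 ≈ 2.4495*I)
Z(Q) = I*√6*√Q (Z(Q) = (I*√6)*√Q = I*√6*√Q)
O = -42 (O = -7*6 = -42)
J(G, z) = -42
J(Z(8), 688) - 313948 = -42 - 313948 = -313990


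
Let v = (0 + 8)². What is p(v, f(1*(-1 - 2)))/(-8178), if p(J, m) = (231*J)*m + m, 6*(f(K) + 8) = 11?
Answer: 547045/49068 ≈ 11.149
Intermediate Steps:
f(K) = -37/6 (f(K) = -8 + (⅙)*11 = -8 + 11/6 = -37/6)
v = 64 (v = 8² = 64)
p(J, m) = m + 231*J*m (p(J, m) = 231*J*m + m = m + 231*J*m)
p(v, f(1*(-1 - 2)))/(-8178) = -37*(1 + 231*64)/6/(-8178) = -37*(1 + 14784)/6*(-1/8178) = -37/6*14785*(-1/8178) = -547045/6*(-1/8178) = 547045/49068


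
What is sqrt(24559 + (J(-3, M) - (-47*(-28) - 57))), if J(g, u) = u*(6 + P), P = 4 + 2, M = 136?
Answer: 2*sqrt(6233) ≈ 157.90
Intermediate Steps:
P = 6
J(g, u) = 12*u (J(g, u) = u*(6 + 6) = u*12 = 12*u)
sqrt(24559 + (J(-3, M) - (-47*(-28) - 57))) = sqrt(24559 + (12*136 - (-47*(-28) - 57))) = sqrt(24559 + (1632 - (1316 - 57))) = sqrt(24559 + (1632 - 1*1259)) = sqrt(24559 + (1632 - 1259)) = sqrt(24559 + 373) = sqrt(24932) = 2*sqrt(6233)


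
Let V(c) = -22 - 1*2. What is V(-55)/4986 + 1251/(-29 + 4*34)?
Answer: 1039153/88917 ≈ 11.687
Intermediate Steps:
V(c) = -24 (V(c) = -22 - 2 = -24)
V(-55)/4986 + 1251/(-29 + 4*34) = -24/4986 + 1251/(-29 + 4*34) = -24*1/4986 + 1251/(-29 + 136) = -4/831 + 1251/107 = 1039153/88917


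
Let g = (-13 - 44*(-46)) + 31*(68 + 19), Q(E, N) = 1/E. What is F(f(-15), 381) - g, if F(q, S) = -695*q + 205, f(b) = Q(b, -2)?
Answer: -13370/3 ≈ -4456.7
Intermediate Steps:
f(b) = 1/b
F(q, S) = 205 - 695*q
g = 4708 (g = (-13 + 2024) + 31*87 = 2011 + 2697 = 4708)
F(f(-15), 381) - g = (205 - 695/(-15)) - 1*4708 = (205 - 695*(-1/15)) - 4708 = (205 + 139/3) - 4708 = 754/3 - 4708 = -13370/3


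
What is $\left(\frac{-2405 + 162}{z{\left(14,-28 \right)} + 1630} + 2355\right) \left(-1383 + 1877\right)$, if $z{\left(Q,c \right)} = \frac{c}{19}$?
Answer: $\frac{17987970871}{15471} \approx 1.1627 \cdot 10^{6}$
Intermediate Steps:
$z{\left(Q,c \right)} = \frac{c}{19}$ ($z{\left(Q,c \right)} = c \frac{1}{19} = \frac{c}{19}$)
$\left(\frac{-2405 + 162}{z{\left(14,-28 \right)} + 1630} + 2355\right) \left(-1383 + 1877\right) = \left(\frac{-2405 + 162}{\frac{1}{19} \left(-28\right) + 1630} + 2355\right) \left(-1383 + 1877\right) = \left(- \frac{2243}{- \frac{28}{19} + 1630} + 2355\right) 494 = \left(- \frac{2243}{\frac{30942}{19}} + 2355\right) 494 = \left(\left(-2243\right) \frac{19}{30942} + 2355\right) 494 = \left(- \frac{42617}{30942} + 2355\right) 494 = \frac{72825793}{30942} \cdot 494 = \frac{17987970871}{15471}$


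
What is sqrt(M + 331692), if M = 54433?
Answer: 5*sqrt(15445) ≈ 621.39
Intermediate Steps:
sqrt(M + 331692) = sqrt(54433 + 331692) = sqrt(386125) = 5*sqrt(15445)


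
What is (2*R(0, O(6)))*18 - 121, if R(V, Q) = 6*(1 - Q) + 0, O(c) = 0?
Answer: 95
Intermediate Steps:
R(V, Q) = 6 - 6*Q (R(V, Q) = (6 - 6*Q) + 0 = 6 - 6*Q)
(2*R(0, O(6)))*18 - 121 = (2*(6 - 6*0))*18 - 121 = (2*(6 + 0))*18 - 121 = (2*6)*18 - 121 = 12*18 - 121 = 216 - 121 = 95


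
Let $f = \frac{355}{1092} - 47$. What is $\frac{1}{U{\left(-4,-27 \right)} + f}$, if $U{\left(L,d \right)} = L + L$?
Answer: $- \frac{1092}{59705} \approx -0.01829$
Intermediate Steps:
$U{\left(L,d \right)} = 2 L$
$f = - \frac{50969}{1092}$ ($f = 355 \cdot \frac{1}{1092} - 47 = \frac{355}{1092} - 47 = - \frac{50969}{1092} \approx -46.675$)
$\frac{1}{U{\left(-4,-27 \right)} + f} = \frac{1}{2 \left(-4\right) - \frac{50969}{1092}} = \frac{1}{-8 - \frac{50969}{1092}} = \frac{1}{- \frac{59705}{1092}} = - \frac{1092}{59705}$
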